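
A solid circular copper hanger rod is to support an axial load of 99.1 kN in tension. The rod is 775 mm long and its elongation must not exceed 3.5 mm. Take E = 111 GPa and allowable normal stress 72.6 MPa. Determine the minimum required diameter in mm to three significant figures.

Required area A ≥ P/σ_allow = 99100/72.6 = 1365 mm².
For a solid circular section, d ≥ √(4A/π) = 41.69 mm.
Elongation limit: A ≥ PL/(Eδ_allow) = 99100·775/(111000·3.5) = 197.7 mm² ⇒ d ≥ 15.87 mm.
The stress limit governs.

41.7 mm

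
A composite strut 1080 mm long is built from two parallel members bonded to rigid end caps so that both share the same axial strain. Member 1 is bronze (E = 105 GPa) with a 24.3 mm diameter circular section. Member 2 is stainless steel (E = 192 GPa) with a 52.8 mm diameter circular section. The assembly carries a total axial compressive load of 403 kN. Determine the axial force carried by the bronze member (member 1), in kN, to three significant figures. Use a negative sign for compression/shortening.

-41.8 kN

A_1 = 463.8 mm².
A_2 = 2190 mm².
Equal strain + equilibrium ⇒ each member carries load in proportion to AE: A₁E₁ = 48700000 N, A₂E₂ = 420400000 N, ΣAE = 469100000 N.
F₁ = P·A₁E₁/ΣAE = -403000·48700000/469100000 = -41830 N.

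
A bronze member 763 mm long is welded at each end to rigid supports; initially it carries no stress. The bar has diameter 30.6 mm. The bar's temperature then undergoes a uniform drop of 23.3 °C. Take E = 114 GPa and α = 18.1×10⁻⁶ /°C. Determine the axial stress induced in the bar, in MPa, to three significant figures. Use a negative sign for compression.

Free thermal expansion αLΔT = 18.1e-6 · 763 · -23.3 = -0.3218 mm.
The walls impose strain ε = −(-0.3218)/763 = 4.2173e-04; σ = Eε = 114000 · 4.2173e-04 = 48.08 MPa.

48.1 MPa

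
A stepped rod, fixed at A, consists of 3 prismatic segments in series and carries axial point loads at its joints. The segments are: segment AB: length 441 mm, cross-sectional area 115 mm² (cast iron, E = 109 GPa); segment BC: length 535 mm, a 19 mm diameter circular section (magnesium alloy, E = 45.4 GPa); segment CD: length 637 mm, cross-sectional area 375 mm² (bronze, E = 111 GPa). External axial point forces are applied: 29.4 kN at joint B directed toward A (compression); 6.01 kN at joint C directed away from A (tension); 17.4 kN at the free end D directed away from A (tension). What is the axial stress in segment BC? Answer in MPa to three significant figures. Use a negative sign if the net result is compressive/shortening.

82.6 MPa

Internal axial forces (sectioning from the free end, tension +): N_CD = 17.4 kN, N_BC = 23.41 kN, N_AB = -5.99 kN.
A_BC = 283.5 mm².
σ_BC = N_BC/A_BC = 23410/283.5 = 82.57 MPa.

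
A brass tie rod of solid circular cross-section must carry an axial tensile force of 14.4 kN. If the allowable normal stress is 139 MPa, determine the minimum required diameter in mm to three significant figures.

Required area A ≥ P/σ_allow = 14400/139 = 103.6 mm².
For a solid circular section, d ≥ √(4A/π) = 11.48 mm.

11.5 mm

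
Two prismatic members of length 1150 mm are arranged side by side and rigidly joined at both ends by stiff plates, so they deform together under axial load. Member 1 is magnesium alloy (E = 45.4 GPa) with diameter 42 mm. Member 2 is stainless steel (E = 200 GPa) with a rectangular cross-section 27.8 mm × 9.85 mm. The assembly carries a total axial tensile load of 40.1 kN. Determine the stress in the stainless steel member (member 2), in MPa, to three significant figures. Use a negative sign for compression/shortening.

A_1 = 1385 mm².
A_2 = 273.8 mm².
Equal strain + equilibrium ⇒ each member carries load in proportion to AE: A₁E₁ = 62900000 N, A₂E₂ = 54770000 N, ΣAE = 117700000 N.
σ₂ = P·E₂/ΣAE = 40100·200000/117700000 = 68.16 MPa.

68.2 MPa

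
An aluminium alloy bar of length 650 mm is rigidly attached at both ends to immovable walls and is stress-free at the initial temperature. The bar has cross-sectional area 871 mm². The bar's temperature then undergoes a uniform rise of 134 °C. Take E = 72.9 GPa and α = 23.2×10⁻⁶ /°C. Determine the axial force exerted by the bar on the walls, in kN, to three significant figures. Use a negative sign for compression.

-197 kN

Free thermal expansion αLΔT = 23.2e-6 · 650 · 134 = 2.021 mm.
The walls impose strain ε = −(2.021)/650 = -3.1088e-03; σ = Eε = 72900 · -3.1088e-03 = -226.6 MPa.
Wall reaction R = σ·A = -226.6·871 = -197400 N = -197.4 kN.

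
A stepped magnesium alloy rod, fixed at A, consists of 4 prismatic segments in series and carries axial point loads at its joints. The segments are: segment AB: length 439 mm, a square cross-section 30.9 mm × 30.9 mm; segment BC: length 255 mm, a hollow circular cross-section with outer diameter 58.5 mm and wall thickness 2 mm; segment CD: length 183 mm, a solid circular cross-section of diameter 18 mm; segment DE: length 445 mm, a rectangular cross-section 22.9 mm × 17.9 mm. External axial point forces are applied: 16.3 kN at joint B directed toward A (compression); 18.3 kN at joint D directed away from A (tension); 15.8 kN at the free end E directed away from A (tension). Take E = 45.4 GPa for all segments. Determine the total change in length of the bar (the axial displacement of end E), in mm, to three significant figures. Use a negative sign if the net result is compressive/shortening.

1.64 mm

Internal axial forces (sectioning from the free end, tension +): N_DE = 15.8 kN, N_CD = 34.1 kN, N_BC = 34.1 kN, N_AB = 17.8 kN.
A_AB = 954.8 mm².
A_BC = 355 mm².
A_CD = 254.5 mm².
A_DE = 409.9 mm².
δ_AB = 17800·439/(954.8·45400) = 0.1803 mm
δ_BC = 34100·255/(355·45400) = 0.5395 mm
δ_CD = 34100·183/(254.5·45400) = 0.5402 mm
δ_DE = 15800·445/(409.9·45400) = 0.3778 mm
δ = Σδ_i = 1.638 mm.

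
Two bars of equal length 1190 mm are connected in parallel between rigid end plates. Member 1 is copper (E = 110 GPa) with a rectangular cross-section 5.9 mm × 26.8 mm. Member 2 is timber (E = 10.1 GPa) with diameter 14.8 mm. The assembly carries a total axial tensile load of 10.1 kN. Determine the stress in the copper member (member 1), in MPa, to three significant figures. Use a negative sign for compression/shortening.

A_1 = 158.1 mm².
A_2 = 172 mm².
Equal strain + equilibrium ⇒ each member carries load in proportion to AE: A₁E₁ = 17390000 N, A₂E₂ = 1738000 N, ΣAE = 19130000 N.
σ₁ = P·E₁/ΣAE = 10100·110000/19130000 = 58.07 MPa.

58.1 MPa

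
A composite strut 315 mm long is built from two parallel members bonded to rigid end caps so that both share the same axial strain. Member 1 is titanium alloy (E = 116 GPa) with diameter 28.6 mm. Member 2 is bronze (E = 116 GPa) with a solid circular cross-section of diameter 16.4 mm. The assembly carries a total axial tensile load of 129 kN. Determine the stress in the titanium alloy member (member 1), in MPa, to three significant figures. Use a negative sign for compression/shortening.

151 MPa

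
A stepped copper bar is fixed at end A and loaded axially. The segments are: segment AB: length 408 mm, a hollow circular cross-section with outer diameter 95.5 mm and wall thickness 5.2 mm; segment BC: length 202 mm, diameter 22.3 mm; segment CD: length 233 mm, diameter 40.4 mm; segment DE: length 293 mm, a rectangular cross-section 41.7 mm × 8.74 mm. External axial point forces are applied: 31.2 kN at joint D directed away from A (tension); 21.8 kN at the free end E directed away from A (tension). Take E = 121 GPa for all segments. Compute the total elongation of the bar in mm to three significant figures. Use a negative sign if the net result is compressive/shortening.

0.572 mm

Internal axial forces (sectioning from the free end, tension +): N_DE = 21.8 kN, N_CD = 53 kN, N_BC = 53 kN, N_AB = 53 kN.
A_AB = 1475 mm².
A_BC = 390.6 mm².
A_CD = 1282 mm².
A_DE = 364.5 mm².
δ_AB = 53000·408/(1475·121000) = 0.1211 mm
δ_BC = 53000·202/(390.6·121000) = 0.2265 mm
δ_CD = 53000·233/(1282·121000) = 0.07961 mm
δ_DE = 21800·293/(364.5·121000) = 0.1448 mm
δ = Σδ_i = 0.5721 mm.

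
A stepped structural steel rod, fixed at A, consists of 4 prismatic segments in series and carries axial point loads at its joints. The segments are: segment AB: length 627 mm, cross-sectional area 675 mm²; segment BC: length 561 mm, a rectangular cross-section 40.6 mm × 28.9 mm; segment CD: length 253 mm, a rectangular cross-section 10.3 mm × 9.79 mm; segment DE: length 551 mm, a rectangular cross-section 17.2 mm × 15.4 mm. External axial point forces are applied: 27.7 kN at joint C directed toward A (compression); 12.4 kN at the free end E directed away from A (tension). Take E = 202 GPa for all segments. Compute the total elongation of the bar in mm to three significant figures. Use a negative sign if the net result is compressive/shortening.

0.175 mm

Internal axial forces (sectioning from the free end, tension +): N_DE = 12.4 kN, N_CD = 12.4 kN, N_BC = -15.3 kN, N_AB = -15.3 kN.
A_BC = 1173 mm².
A_CD = 100.8 mm².
A_DE = 264.9 mm².
δ_AB = -15300·627/(675·202000) = -0.07036 mm
δ_BC = -15300·561/(1173·202000) = -0.03621 mm
δ_CD = 12400·253/(100.8·202000) = 0.154 mm
δ_DE = 12400·551/(264.9·202000) = 0.1277 mm
δ = Σδ_i = 0.1751 mm.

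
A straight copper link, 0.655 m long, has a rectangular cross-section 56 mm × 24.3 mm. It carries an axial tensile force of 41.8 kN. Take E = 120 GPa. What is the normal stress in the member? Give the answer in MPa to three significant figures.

A = 1361 mm².
σ = N/A = 41800/1361 = 30.72 MPa.

30.7 MPa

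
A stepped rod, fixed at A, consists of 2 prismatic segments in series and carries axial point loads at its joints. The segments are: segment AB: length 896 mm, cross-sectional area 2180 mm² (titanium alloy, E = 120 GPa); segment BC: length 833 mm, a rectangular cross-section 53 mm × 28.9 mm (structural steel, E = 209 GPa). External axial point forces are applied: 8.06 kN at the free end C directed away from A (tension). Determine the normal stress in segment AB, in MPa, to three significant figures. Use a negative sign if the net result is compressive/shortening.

3.70 MPa

Internal axial forces (sectioning from the free end, tension +): N_BC = 8.06 kN, N_AB = 8.06 kN.
σ_AB = N_AB/A_AB = 8060/2180 = 3.697 MPa.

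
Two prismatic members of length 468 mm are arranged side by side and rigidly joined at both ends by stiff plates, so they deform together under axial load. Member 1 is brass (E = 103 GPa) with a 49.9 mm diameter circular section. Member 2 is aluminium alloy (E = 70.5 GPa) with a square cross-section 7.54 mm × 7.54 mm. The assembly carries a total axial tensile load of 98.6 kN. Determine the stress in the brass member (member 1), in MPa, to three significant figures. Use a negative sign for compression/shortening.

49.4 MPa

A_1 = 1956 mm².
A_2 = 56.85 mm².
Equal strain + equilibrium ⇒ each member carries load in proportion to AE: A₁E₁ = 201400000 N, A₂E₂ = 4008000 N, ΣAE = 205400000 N.
σ₁ = P·E₁/ΣAE = 98600·103000/205400000 = 49.43 MPa.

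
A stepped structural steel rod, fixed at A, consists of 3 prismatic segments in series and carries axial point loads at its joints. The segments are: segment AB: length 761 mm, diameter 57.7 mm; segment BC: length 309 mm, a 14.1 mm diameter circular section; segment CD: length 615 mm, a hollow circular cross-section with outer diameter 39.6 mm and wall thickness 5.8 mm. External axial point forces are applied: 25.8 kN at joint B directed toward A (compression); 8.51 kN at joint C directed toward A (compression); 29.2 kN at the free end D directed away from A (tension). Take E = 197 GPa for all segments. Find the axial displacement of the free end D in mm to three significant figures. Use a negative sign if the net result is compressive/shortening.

0.348 mm

Internal axial forces (sectioning from the free end, tension +): N_CD = 29.2 kN, N_BC = 20.69 kN, N_AB = -5.11 kN.
A_AB = 2615 mm².
A_BC = 156.1 mm².
A_CD = 615.9 mm².
δ_AB = -5110·761/(2615·197000) = -0.007549 mm
δ_BC = 20690·309/(156.1·197000) = 0.2078 mm
δ_CD = 29200·615/(615.9·197000) = 0.148 mm
δ = Σδ_i = 0.3483 mm.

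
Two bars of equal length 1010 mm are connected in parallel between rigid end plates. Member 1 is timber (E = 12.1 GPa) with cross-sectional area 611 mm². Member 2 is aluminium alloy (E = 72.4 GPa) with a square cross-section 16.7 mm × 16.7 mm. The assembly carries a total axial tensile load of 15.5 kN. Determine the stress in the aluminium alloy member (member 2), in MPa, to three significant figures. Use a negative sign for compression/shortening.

40.7 MPa

A_2 = 278.9 mm².
Equal strain + equilibrium ⇒ each member carries load in proportion to AE: A₁E₁ = 7393000 N, A₂E₂ = 20190000 N, ΣAE = 27580000 N.
σ₂ = P·E₂/ΣAE = 15500·72400/27580000 = 40.68 MPa.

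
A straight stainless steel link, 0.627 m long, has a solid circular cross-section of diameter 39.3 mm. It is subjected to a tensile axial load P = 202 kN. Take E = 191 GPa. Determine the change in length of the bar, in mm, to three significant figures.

0.547 mm

A = 1213 mm².
δ_mech = NL/(AE) = 202000·627/(1213·191000) = 0.5467 mm.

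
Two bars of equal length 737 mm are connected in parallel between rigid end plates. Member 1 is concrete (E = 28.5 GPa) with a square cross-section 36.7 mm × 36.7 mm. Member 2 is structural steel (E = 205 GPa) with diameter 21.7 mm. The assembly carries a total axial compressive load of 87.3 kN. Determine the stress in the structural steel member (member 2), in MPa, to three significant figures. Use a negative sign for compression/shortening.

A_1 = 1347 mm².
A_2 = 369.8 mm².
Equal strain + equilibrium ⇒ each member carries load in proportion to AE: A₁E₁ = 38390000 N, A₂E₂ = 75820000 N, ΣAE = 114200000 N.
σ₂ = P·E₂/ΣAE = -87300·205000/114200000 = -156.7 MPa.

-157 MPa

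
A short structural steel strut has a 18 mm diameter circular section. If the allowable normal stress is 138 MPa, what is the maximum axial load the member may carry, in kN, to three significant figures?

A = 254.5 mm².
P_max = σ_allow · A = 138 · 254.5 = 35120 N = 35.12 kN.

35.1 kN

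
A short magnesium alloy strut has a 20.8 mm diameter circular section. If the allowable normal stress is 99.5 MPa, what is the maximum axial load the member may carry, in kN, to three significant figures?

33.8 kN

A = 339.8 mm².
P_max = σ_allow · A = 99.5 · 339.8 = 33810 N = 33.81 kN.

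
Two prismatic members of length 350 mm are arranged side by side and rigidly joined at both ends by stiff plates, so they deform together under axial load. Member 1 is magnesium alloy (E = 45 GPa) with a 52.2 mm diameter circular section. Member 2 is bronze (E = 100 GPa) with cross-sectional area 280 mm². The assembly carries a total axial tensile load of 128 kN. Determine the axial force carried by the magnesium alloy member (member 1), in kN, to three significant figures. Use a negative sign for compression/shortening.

99.2 kN

A_1 = 2140 mm².
Equal strain + equilibrium ⇒ each member carries load in proportion to AE: A₁E₁ = 96300000 N, A₂E₂ = 28000000 N, ΣAE = 124300000 N.
F₁ = P·A₁E₁/ΣAE = 128000·96300000/124300000 = 99170 N.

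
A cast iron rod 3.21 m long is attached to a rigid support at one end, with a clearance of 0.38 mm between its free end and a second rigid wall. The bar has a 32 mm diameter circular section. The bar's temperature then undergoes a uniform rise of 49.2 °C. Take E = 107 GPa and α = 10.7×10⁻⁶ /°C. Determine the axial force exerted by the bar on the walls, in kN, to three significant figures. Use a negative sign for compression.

-35.1 kN

Free thermal expansion αLΔT = 10.7e-6 · 3210 · 49.2 = 1.69 mm.
The walls engage after the gap closes; constrained expansion = 1.69 − 0.38 = 1.31 mm.
The walls impose strain ε = −(1.31)/3210 = -4.0806e-04; σ = Eε = 107000 · -4.0806e-04 = -43.66 MPa.
Wall reaction R = σ·A = -43.66·804.2 = -35120 N = -35.12 kN.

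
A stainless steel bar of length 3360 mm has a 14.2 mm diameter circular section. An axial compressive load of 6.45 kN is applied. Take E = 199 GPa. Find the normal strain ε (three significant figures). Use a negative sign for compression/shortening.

A = 158.4 mm².
σ = N/A = -40.73 MPa; ε = σ/E = -40.73/199000 = -2.047e-04.

-2.05e-04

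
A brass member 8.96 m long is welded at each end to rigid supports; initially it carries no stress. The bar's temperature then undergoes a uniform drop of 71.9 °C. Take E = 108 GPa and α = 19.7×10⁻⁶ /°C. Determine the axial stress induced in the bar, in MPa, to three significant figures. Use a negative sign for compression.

153 MPa

Free thermal expansion αLΔT = 19.7e-6 · 8960 · -71.9 = -12.69 mm.
The walls impose strain ε = −(-12.69)/8960 = 1.4164e-03; σ = Eε = 108000 · 1.4164e-03 = 153 MPa.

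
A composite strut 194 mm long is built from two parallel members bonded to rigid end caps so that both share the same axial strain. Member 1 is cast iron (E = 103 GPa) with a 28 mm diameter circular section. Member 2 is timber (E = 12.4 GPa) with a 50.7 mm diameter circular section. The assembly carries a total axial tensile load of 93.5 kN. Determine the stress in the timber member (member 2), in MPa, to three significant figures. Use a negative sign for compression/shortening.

13.1 MPa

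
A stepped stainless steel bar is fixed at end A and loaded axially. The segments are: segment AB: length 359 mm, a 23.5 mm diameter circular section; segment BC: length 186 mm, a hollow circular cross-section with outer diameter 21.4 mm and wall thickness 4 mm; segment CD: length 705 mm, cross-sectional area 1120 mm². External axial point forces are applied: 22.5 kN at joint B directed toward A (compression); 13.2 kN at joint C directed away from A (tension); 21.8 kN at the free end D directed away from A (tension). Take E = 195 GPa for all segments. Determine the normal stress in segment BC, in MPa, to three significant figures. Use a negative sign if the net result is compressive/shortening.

Internal axial forces (sectioning from the free end, tension +): N_CD = 21.8 kN, N_BC = 35 kN, N_AB = 12.5 kN.
A_BC = 218.7 mm².
σ_BC = N_BC/A_BC = 35000/218.7 = 160.1 MPa.

160 MPa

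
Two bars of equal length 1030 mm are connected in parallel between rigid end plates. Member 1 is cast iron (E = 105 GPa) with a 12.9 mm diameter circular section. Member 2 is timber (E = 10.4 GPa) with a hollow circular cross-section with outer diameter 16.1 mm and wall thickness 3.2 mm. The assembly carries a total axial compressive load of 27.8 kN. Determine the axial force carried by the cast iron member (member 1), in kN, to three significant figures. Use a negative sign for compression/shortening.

-25.3 kN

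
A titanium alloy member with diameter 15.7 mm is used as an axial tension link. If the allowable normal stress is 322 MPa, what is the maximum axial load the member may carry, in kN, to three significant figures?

A = 193.6 mm².
P_max = σ_allow · A = 322 · 193.6 = 62340 N = 62.34 kN.

62.3 kN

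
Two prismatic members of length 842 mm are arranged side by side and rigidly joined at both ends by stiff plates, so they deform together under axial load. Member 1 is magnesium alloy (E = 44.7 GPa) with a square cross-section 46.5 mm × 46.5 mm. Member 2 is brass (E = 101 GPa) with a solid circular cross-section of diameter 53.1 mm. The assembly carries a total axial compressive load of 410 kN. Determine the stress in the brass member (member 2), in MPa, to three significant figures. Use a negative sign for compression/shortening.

-129 MPa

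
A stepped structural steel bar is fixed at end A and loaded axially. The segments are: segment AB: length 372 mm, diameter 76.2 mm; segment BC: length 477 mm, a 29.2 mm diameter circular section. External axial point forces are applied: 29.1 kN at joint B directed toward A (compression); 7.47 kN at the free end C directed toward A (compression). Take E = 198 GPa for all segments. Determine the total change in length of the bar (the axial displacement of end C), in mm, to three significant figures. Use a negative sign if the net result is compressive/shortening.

Internal axial forces (sectioning from the free end, tension +): N_BC = -7.47 kN, N_AB = -36.57 kN.
A_AB = 4560 mm².
A_BC = 669.7 mm².
δ_AB = -36570·372/(4560·198000) = -0.01507 mm
δ_BC = -7470·477/(669.7·198000) = -0.02687 mm
δ = Σδ_i = -0.04194 mm.

-0.0419 mm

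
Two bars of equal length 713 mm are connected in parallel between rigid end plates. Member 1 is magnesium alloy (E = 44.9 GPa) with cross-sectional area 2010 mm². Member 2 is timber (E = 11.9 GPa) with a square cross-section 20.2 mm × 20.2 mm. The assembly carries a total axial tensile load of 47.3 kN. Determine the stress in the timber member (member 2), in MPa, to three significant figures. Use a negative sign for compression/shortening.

A_2 = 408 mm².
Equal strain + equilibrium ⇒ each member carries load in proportion to AE: A₁E₁ = 90250000 N, A₂E₂ = 4856000 N, ΣAE = 95100000 N.
σ₂ = P·E₂/ΣAE = 47300·11900/95100000 = 5.918 MPa.

5.92 MPa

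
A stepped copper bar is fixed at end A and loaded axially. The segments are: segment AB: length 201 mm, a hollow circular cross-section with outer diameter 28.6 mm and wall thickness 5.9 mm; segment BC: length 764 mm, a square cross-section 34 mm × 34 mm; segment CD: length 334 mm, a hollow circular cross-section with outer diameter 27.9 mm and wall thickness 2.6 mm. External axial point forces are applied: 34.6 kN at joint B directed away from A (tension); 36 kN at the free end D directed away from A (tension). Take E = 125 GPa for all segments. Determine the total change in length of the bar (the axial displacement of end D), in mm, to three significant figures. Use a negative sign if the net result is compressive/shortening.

0.926 mm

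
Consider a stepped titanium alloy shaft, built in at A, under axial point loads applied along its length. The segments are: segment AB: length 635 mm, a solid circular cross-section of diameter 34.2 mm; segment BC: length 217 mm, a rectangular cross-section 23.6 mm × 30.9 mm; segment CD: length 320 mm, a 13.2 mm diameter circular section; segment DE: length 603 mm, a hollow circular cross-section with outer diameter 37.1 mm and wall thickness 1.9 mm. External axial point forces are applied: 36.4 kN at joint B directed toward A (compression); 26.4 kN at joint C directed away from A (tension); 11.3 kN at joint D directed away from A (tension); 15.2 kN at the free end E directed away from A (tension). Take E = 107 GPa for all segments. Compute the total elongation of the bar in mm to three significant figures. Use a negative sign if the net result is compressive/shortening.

1.24 mm

Internal axial forces (sectioning from the free end, tension +): N_DE = 15.2 kN, N_CD = 26.5 kN, N_BC = 52.9 kN, N_AB = 16.5 kN.
A_AB = 918.6 mm².
A_BC = 729.2 mm².
A_CD = 136.8 mm².
A_DE = 210.1 mm².
δ_AB = 16500·635/(918.6·107000) = 0.1066 mm
δ_BC = 52900·217/(729.2·107000) = 0.1471 mm
δ_CD = 26500·320/(136.8·107000) = 0.5791 mm
δ_DE = 15200·603/(210.1·107000) = 0.4077 mm
δ = Σδ_i = 1.241 mm.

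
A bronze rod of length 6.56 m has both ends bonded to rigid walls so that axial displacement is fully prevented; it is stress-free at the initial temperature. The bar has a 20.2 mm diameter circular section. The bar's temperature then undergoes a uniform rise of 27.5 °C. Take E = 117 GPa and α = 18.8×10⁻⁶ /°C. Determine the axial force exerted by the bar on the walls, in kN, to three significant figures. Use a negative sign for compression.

-19.4 kN

Free thermal expansion αLΔT = 18.8e-6 · 6560 · 27.5 = 3.392 mm.
The walls impose strain ε = −(3.392)/6560 = -5.1700e-04; σ = Eε = 117000 · -5.1700e-04 = -60.49 MPa.
Wall reaction R = σ·A = -60.49·320.5 = -19390 N = -19.39 kN.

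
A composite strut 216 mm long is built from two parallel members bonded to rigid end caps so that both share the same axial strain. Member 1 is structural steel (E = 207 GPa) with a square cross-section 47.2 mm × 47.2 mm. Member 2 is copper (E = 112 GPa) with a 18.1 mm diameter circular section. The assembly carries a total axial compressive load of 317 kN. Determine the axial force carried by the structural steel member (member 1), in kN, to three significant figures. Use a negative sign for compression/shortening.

A_1 = 2228 mm².
A_2 = 257.3 mm².
Equal strain + equilibrium ⇒ each member carries load in proportion to AE: A₁E₁ = 461200000 N, A₂E₂ = 28820000 N, ΣAE = 490000000 N.
F₁ = P·A₁E₁/ΣAE = -317000·461200000/490000000 = -298400 N.

-298 kN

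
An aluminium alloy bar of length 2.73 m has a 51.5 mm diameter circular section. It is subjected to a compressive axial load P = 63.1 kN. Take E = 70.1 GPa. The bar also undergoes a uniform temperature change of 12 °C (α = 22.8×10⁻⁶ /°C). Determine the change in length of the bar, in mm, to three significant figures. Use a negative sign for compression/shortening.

-0.433 mm

A = 2083 mm².
δ_mech = NL/(AE) = -63100·2730/(2083·70100) = -1.18 mm.
δ_thermal = αLΔT = 22.8e-6·2730·12 = 0.7469 mm.
δ = δ_mech + δ_thermal = -0.4328 mm.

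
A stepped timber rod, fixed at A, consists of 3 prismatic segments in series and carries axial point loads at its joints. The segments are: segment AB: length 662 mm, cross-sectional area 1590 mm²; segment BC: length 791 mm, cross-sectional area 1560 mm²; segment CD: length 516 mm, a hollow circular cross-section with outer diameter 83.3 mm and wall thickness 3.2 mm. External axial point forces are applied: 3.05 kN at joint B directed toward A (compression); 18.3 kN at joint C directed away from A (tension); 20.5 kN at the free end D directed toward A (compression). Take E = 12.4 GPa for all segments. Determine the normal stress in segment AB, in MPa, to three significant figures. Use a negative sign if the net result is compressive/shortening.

Internal axial forces (sectioning from the free end, tension +): N_CD = -20.5 kN, N_BC = -2.2 kN, N_AB = -5.25 kN.
σ_AB = N_AB/A_AB = -5250/1590 = -3.302 MPa.

-3.30 MPa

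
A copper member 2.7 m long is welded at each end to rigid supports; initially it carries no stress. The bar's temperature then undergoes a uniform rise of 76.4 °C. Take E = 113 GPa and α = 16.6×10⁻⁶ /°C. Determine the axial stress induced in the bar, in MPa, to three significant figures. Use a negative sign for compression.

Free thermal expansion αLΔT = 16.6e-6 · 2700 · 76.4 = 3.424 mm.
The walls impose strain ε = −(3.424)/2700 = -1.2682e-03; σ = Eε = 113000 · -1.2682e-03 = -143.3 MPa.

-143 MPa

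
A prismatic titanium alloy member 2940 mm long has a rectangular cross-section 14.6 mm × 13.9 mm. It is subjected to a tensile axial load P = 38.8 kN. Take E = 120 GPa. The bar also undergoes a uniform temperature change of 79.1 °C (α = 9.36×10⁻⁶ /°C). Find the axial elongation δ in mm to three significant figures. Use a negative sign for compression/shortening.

A = 202.9 mm².
δ_mech = NL/(AE) = 38800·2940/(202.9·120000) = 4.684 mm.
δ_thermal = αLΔT = 9.36e-6·2940·79.1 = 2.177 mm.
δ = δ_mech + δ_thermal = 6.861 mm.

6.86 mm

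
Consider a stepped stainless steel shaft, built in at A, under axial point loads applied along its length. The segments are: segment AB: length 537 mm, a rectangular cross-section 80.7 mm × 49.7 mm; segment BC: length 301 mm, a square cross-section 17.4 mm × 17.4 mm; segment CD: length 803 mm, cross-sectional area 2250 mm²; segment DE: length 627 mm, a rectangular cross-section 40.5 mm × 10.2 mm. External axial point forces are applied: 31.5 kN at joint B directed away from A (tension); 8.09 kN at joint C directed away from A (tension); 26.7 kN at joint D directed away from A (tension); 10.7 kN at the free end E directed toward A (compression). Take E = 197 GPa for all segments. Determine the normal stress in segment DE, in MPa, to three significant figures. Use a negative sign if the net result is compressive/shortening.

-25.9 MPa

Internal axial forces (sectioning from the free end, tension +): N_DE = -10.7 kN, N_CD = 16 kN, N_BC = 24.09 kN, N_AB = 55.59 kN.
A_DE = 413.1 mm².
σ_DE = N_DE/A_DE = -10700/413.1 = -25.9 MPa.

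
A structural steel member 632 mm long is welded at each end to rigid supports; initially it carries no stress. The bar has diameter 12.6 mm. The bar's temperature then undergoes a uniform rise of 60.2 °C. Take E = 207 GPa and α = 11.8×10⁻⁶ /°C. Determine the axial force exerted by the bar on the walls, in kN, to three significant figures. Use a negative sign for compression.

Free thermal expansion αLΔT = 11.8e-6 · 632 · 60.2 = 0.4489 mm.
The walls impose strain ε = −(0.4489)/632 = -7.1036e-04; σ = Eε = 207000 · -7.1036e-04 = -147 MPa.
Wall reaction R = σ·A = -147·124.7 = -18330 N = -18.33 kN.

-18.3 kN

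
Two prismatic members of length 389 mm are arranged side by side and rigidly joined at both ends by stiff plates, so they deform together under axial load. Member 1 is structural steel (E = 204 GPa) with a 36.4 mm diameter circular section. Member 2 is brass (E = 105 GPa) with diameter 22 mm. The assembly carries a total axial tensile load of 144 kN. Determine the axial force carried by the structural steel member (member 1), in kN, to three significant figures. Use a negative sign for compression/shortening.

A_1 = 1041 mm².
A_2 = 380.1 mm².
Equal strain + equilibrium ⇒ each member carries load in proportion to AE: A₁E₁ = 212300000 N, A₂E₂ = 39910000 N, ΣAE = 252200000 N.
F₁ = P·A₁E₁/ΣAE = 144000·212300000/252200000 = 121200 N.

121 kN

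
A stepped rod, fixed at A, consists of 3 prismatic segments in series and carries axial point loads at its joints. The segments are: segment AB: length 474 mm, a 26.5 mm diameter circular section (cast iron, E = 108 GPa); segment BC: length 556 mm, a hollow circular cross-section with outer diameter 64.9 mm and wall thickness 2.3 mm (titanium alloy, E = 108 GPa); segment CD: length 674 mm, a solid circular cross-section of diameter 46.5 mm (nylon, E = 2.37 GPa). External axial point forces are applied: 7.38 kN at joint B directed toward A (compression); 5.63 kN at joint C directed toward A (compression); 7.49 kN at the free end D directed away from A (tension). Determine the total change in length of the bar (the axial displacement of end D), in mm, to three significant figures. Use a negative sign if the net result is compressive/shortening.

Internal axial forces (sectioning from the free end, tension +): N_CD = 7.49 kN, N_BC = 1.86 kN, N_AB = -5.52 kN.
A_AB = 551.5 mm².
A_BC = 452.3 mm².
A_CD = 1698 mm².
δ_AB = -5520·474/(551.5·108000) = -0.04393 mm
δ_BC = 1860·556/(452.3·108000) = 0.02117 mm
δ_CD = 7490·674/(1698·2370) = 1.254 mm
δ = Σδ_i = 1.232 mm.

1.23 mm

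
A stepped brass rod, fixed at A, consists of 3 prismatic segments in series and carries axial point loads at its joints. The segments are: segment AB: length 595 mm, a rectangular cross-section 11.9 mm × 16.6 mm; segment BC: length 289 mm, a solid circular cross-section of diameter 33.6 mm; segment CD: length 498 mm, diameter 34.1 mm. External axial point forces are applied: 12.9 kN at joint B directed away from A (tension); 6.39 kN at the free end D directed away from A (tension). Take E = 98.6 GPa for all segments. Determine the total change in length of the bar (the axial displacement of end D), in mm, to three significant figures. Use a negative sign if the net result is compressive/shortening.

0.646 mm

Internal axial forces (sectioning from the free end, tension +): N_CD = 6.39 kN, N_BC = 6.39 kN, N_AB = 19.29 kN.
A_AB = 197.5 mm².
A_BC = 886.7 mm².
A_CD = 913.3 mm².
δ_AB = 19290·595/(197.5·98600) = 0.5893 mm
δ_BC = 6390·289/(886.7·98600) = 0.02112 mm
δ_CD = 6390·498/(913.3·98600) = 0.03534 mm
δ = Σδ_i = 0.6457 mm.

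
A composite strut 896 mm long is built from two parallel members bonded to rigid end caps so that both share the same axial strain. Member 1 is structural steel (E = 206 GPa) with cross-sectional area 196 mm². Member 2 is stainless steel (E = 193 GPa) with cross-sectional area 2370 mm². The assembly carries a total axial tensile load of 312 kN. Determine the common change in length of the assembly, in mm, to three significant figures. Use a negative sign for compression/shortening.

0.562 mm

Equal strain + equilibrium ⇒ each member carries load in proportion to AE: A₁E₁ = 40380000 N, A₂E₂ = 457400000 N, ΣAE = 497800000 N.
δ = PL/ΣAE = 312000·896/497800000 = 0.5616 mm.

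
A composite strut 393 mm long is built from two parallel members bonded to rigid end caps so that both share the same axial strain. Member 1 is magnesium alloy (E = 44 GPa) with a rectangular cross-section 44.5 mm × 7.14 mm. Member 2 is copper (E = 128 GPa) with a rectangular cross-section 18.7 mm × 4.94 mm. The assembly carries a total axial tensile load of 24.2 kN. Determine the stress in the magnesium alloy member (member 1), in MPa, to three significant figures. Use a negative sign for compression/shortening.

41.3 MPa

A_1 = 317.7 mm².
A_2 = 92.38 mm².
Equal strain + equilibrium ⇒ each member carries load in proportion to AE: A₁E₁ = 13980000 N, A₂E₂ = 11820000 N, ΣAE = 25800000 N.
σ₁ = P·E₁/ΣAE = 24200·44000/25800000 = 41.26 MPa.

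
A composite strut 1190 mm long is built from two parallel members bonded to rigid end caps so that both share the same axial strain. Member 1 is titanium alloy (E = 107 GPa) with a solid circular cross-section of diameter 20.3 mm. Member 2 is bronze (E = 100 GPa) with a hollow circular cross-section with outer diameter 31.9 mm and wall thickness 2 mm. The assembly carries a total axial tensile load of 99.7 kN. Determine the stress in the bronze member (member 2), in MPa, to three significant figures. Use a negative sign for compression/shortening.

A_1 = 323.7 mm².
A_2 = 187.9 mm².
Equal strain + equilibrium ⇒ each member carries load in proportion to AE: A₁E₁ = 34630000 N, A₂E₂ = 18790000 N, ΣAE = 53420000 N.
σ₂ = P·E₂/ΣAE = 99700·100000/53420000 = 186.6 MPa.

187 MPa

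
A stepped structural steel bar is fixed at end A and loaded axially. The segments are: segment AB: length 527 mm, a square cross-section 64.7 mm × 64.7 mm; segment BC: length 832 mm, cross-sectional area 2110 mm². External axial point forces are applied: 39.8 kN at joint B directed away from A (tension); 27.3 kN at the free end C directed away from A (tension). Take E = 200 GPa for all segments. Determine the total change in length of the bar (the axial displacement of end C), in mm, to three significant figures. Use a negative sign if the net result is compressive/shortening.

Internal axial forces (sectioning from the free end, tension +): N_BC = 27.3 kN, N_AB = 67.1 kN.
A_AB = 4186 mm².
δ_AB = 67100·527/(4186·200000) = 0.04224 mm
δ_BC = 27300·832/(2110·200000) = 0.05382 mm
δ = Σδ_i = 0.09606 mm.

0.0961 mm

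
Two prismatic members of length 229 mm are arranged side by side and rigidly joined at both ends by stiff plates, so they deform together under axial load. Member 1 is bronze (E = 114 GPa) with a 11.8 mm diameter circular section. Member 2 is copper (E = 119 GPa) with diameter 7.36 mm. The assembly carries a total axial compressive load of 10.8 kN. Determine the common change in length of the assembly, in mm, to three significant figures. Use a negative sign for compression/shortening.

-0.141 mm

A_1 = 109.4 mm².
A_2 = 42.54 mm².
Equal strain + equilibrium ⇒ each member carries load in proportion to AE: A₁E₁ = 12470000 N, A₂E₂ = 5063000 N, ΣAE = 17530000 N.
δ = PL/ΣAE = -10800·229/17530000 = -0.1411 mm.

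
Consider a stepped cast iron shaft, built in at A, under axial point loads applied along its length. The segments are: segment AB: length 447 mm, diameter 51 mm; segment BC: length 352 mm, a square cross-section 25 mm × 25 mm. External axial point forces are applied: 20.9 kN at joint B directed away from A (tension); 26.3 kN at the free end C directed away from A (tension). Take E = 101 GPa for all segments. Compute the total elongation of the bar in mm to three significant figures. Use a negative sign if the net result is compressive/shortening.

Internal axial forces (sectioning from the free end, tension +): N_BC = 26.3 kN, N_AB = 47.2 kN.
A_AB = 2043 mm².
A_BC = 625 mm².
δ_AB = 47200·447/(2043·101000) = 0.1023 mm
δ_BC = 26300·352/(625·101000) = 0.1467 mm
δ = Σδ_i = 0.2489 mm.

0.249 mm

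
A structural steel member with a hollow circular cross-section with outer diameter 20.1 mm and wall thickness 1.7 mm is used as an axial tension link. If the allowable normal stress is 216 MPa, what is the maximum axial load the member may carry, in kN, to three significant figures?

A = 98.27 mm².
P_max = σ_allow · A = 216 · 98.27 = 21230 N = 21.23 kN.

21.2 kN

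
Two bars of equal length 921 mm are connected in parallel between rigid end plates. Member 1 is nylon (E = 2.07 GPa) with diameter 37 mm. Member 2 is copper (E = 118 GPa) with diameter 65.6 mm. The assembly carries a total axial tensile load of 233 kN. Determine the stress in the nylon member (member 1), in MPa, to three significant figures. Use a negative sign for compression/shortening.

1.20 MPa

A_1 = 1075 mm².
A_2 = 3380 mm².
Equal strain + equilibrium ⇒ each member carries load in proportion to AE: A₁E₁ = 2226000 N, A₂E₂ = 398800000 N, ΣAE = 401000000 N.
σ₁ = P·E₁/ΣAE = 233000·2070/401000000 = 1.203 MPa.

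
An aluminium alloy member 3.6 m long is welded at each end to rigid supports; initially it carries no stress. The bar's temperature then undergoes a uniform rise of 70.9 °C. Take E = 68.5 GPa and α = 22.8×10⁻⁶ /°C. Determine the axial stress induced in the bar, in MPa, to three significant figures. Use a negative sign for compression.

Free thermal expansion αLΔT = 22.8e-6 · 3600 · 70.9 = 5.819 mm.
The walls impose strain ε = −(5.819)/3600 = -1.6165e-03; σ = Eε = 68500 · -1.6165e-03 = -110.7 MPa.

-111 MPa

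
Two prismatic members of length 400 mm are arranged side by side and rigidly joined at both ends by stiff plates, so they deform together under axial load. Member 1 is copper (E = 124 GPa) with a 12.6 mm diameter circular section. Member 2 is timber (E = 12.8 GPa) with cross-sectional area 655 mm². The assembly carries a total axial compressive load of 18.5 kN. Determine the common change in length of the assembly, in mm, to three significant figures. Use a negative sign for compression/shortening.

A_1 = 124.7 mm².
Equal strain + equilibrium ⇒ each member carries load in proportion to AE: A₁E₁ = 15460000 N, A₂E₂ = 8384000 N, ΣAE = 23850000 N.
δ = PL/ΣAE = -18500·400/23850000 = -0.3103 mm.

-0.310 mm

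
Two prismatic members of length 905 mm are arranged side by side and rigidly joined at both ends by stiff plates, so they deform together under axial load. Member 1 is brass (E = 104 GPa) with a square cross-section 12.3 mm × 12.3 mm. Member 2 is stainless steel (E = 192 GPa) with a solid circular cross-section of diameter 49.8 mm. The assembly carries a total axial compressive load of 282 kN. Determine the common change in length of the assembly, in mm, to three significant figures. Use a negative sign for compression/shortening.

A_1 = 151.3 mm².
A_2 = 1948 mm².
Equal strain + equilibrium ⇒ each member carries load in proportion to AE: A₁E₁ = 15730000 N, A₂E₂ = 374000000 N, ΣAE = 389700000 N.
δ = PL/ΣAE = -282000·905/389700000 = -0.6549 mm.

-0.655 mm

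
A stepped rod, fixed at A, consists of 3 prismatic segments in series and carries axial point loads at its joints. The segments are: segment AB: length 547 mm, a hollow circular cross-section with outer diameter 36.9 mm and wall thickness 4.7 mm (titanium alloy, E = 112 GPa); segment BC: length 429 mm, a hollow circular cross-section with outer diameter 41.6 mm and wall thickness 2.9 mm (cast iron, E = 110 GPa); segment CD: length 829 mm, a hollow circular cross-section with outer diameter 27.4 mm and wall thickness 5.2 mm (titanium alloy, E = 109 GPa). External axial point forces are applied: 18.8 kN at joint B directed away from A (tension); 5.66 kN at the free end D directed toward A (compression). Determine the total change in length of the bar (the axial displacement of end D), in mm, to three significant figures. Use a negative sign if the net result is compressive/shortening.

Internal axial forces (sectioning from the free end, tension +): N_CD = -5.66 kN, N_BC = -5.66 kN, N_AB = 13.14 kN.
A_AB = 475.4 mm².
A_BC = 352.6 mm².
A_CD = 362.7 mm².
δ_AB = 13140·547/(475.4·112000) = 0.135 mm
δ_BC = -5660·429/(352.6·110000) = -0.06261 mm
δ_CD = -5660·829/(362.7·109000) = -0.1187 mm
δ = Σδ_i = -0.04633 mm.

-0.0463 mm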